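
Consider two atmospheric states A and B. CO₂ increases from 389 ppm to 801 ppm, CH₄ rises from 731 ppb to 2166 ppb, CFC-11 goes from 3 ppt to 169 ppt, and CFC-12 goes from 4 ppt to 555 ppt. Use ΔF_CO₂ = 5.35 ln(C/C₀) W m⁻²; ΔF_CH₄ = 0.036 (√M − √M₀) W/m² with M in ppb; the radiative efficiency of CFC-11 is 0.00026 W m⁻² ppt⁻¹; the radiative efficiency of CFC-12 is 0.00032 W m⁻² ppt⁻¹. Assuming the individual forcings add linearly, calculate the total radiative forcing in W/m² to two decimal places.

CO₂: 5.35 × ln(801/389) = 5.35 × ln(2.05913) = 5.35 × 0.72228 = 3.8642 W/m².
CH₄: 0.036 × (√2166 − √731) = 0.036 × (46.5403 − 27.0370) = 0.036 × 19.5033 = 0.7021 W/m².
CFC-11: ΔF = 0.00026 × (169 − 3) = 0.00026 × 166 = 0.0432 W/m².
CFC-12: ΔF = 0.00032 × (555 − 4) = 0.00032 × 551 = 0.1763 W/m².
Total ΔF = 3.8642 + 0.7021 + 0.0432 + 0.1763 = 4.7858 W/m².

ΔF = 4.79 W/m²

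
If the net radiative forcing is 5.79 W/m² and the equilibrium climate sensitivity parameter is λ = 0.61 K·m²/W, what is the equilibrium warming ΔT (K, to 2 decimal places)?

ΔT = λ ΔF = 0.61 × 5.79 = 3.5319 K.

ΔT = 3.53 K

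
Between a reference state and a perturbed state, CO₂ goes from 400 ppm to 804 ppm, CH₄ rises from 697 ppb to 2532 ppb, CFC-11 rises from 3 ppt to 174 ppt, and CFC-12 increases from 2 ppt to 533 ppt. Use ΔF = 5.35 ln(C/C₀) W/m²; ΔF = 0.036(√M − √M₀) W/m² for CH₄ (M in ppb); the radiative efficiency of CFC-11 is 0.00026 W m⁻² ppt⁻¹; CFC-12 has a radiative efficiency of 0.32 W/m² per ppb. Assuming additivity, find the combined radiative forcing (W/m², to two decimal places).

CO₂: 5.35 × ln(804/400) = 5.35 × ln(2.01000) = 5.35 × 0.69813 = 3.7350 W/m².
CH₄: 0.036 × (√2532 − √697) = 0.036 × (50.3190 − 26.4008) = 0.036 × 23.9182 = 0.8611 W/m².
CFC-11: ΔF = 0.00026 × (174 − 3) = 0.00026 × 171 = 0.0445 W/m².
CFC-12: Δ = 533 − 2 = 531 ppt = 0.531 ppb; ΔF = 0.32 × 0.531 = 0.1699 W/m².
Total ΔF = 3.7350 + 0.8611 + 0.0445 + 0.1699 = 4.8105 W/m².

ΔF = 4.81 W/m²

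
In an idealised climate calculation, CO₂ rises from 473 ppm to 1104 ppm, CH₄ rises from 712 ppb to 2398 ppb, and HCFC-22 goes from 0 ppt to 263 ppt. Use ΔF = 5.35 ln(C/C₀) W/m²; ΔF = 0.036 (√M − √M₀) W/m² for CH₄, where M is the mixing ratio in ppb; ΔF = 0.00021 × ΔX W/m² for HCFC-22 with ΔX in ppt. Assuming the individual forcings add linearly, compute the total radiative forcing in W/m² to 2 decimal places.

ΔF = 5.39 W/m²

CO₂: 5.35 × ln(1104/473) = 5.35 × ln(2.33404) = 5.35 × 0.84760 = 4.5347 W/m².
CH₄: 0.036 × (√2398 − √712) = 0.036 × (48.9694 − 26.6833) = 0.036 × 22.2861 = 0.8023 W/m².
HCFC-22: ΔF = 0.00021 × (263 − 0) = 0.00021 × 263 = 0.0552 W/m².
Total ΔF = 4.5347 + 0.8023 + 0.0552 = 5.3922 W/m².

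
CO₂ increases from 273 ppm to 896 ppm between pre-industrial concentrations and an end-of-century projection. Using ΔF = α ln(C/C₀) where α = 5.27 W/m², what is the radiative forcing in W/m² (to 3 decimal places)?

ΔF = 6.263 W/m²

CO₂: 5.27 × ln(896/273) = 5.27 × ln(3.28205) = 5.27 × 1.18847 = 6.2632 W/m².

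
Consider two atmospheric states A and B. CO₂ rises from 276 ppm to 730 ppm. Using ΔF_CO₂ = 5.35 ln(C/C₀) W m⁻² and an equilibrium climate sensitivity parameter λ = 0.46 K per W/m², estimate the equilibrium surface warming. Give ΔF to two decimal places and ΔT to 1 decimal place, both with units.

CO₂: 5.35 × ln(730/276) = 5.35 × ln(2.64493) = 5.35 × 0.97264 = 5.2036 W/m².
ΔT = λ ΔF = 0.46 × 5.20 = 2.3920 K.

ΔF = 5.20 W/m²; ΔT = 2.4 K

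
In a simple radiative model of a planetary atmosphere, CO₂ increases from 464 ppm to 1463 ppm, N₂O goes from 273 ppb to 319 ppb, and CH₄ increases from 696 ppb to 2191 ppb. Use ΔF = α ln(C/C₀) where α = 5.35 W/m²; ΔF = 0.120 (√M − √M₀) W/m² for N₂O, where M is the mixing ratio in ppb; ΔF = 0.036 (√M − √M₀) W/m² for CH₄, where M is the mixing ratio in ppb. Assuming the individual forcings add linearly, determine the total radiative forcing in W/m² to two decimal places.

CO₂: 5.35 × ln(1463/464) = 5.35 × ln(3.15302) = 5.35 × 1.14836 = 6.1437 W/m².
N₂O: 0.120 × (√319 − √273) = 0.120 × (17.8606 − 16.5227) = 0.120 × 1.3379 = 0.1605 W/m².
CH₄: 0.036 × (√2191 − √696) = 0.036 × (46.8081 − 26.3818) = 0.036 × 20.4263 = 0.7353 W/m².
Total ΔF = 6.1437 + 0.1605 + 0.7353 = 7.0395 W/m².

ΔF = 7.04 W/m²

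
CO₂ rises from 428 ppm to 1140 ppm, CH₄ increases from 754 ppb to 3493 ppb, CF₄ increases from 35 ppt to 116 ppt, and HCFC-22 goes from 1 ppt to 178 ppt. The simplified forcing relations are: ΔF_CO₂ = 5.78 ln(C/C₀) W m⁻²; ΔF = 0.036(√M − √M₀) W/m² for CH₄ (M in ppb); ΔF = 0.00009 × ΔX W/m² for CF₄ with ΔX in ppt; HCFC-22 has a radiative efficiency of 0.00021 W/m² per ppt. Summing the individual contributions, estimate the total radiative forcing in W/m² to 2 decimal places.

ΔF = 6.85 W/m²

CO₂: 5.78 × ln(1140/428) = 5.78 × ln(2.66355) = 5.78 × 0.97966 = 5.6624 W/m².
CH₄: 0.036 × (√3493 − √754) = 0.036 × (59.1016 − 27.4591) = 0.036 × 31.6425 = 1.1391 W/m².
CF₄: ΔF = 0.00009 × (116 − 35) = 0.00009 × 81 = 0.0073 W/m².
HCFC-22: ΔF = 0.00021 × (178 − 1) = 0.00021 × 177 = 0.0372 W/m².
Total ΔF = 5.6624 + 1.1391 + 0.0073 + 0.0372 = 6.8460 W/m².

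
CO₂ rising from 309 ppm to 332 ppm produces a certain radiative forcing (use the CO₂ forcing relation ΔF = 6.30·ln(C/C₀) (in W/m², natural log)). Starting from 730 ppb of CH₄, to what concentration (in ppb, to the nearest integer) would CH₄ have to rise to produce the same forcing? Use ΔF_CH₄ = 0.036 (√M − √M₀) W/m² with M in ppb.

CO₂ forcing: 6.30 × ln(332/309) = 6.30 × 0.071794 = 0.45230 W/m².
Set 0.036(√M − √730) = 0.45230: √M = 0.45230/0.036 + √730 = 12.5639 + 27.0185 = 39.5824.
M = (39.5824)² = 1566.77 ppb.

M ≈ 1567 ppb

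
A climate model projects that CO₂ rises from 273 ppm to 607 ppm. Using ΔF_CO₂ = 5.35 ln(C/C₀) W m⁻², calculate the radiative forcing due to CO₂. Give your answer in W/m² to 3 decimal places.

CO₂ absorption bands are partially saturated, so forcing scales with the logarithm of the concentration ratio.
CO₂: 5.35 × ln(607/273) = 5.35 × ln(2.22344) = 5.35 × 0.79906 = 4.2750 W/m².

ΔF = 4.275 W/m²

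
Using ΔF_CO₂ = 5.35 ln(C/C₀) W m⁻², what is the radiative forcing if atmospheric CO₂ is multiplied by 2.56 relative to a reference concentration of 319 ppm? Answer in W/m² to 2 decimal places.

Because the forcing depends only on the ratio C/C₀, the initial concentration does not enter.
ΔF = 5.35 × ln(2.56) = 5.35 × 0.94001 = 5.0291 W/m².

ΔF = 5.03 W/m²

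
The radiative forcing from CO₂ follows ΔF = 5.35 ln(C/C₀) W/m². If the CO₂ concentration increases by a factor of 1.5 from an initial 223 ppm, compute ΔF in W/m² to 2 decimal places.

Because the forcing depends only on the ratio C/C₀, the initial concentration does not enter.
ΔF = 5.35 × ln(1.5) = 5.35 × 0.40547 = 2.1693 W/m².

ΔF = 2.17 W/m²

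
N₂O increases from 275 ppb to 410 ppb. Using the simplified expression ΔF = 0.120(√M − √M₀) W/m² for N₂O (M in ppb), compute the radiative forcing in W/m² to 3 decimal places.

ΔF = 0.440 W/m²

N₂O: 0.120 × (√410 − √275) = 0.120 × (20.2485 − 16.5831) = 0.120 × 3.6654 = 0.4398 W/m².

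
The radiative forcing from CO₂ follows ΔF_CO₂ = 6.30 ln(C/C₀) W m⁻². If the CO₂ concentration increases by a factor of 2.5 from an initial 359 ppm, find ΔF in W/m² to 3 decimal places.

ΔF = 6.30 × ln(2.5) = 6.30 × 0.91629 = 5.7726 W/m².

ΔF = 5.773 W/m²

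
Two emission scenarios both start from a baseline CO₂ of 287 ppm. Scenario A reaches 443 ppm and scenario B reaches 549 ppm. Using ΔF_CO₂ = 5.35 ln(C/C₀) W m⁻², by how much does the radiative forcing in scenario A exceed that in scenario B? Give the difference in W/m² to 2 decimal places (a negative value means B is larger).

ΔF_A − ΔF_B = -1.15 W/m²

ΔF_A = 5.35 ln(443/287) = 5.35 × 0.43409 = 2.3224 W/m².
ΔF_B = 5.35 ln(549/287) = 5.35 × 0.64862 = 3.4701 W/m².
Difference: 2.3224 − 3.4701 = -1.1477 W/m².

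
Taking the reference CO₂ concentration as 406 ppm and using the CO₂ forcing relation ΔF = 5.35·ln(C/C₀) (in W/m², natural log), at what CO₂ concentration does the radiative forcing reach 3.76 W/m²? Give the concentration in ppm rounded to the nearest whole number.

C ≈ 820 ppm

Set 5.35 ln(C/406) = 3.76, so ln(C/406) = 3.76/5.35 = 0.70280.
Then C/406 = e^0.70280 = 2.01940, giving C = 406 × 2.01940 = 819.88 ppm.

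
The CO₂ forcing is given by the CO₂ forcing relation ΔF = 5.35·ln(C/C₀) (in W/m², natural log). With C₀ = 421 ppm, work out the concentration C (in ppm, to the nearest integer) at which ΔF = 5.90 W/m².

Set 5.35 ln(C/421) = 5.90, so ln(C/421) = 5.90/5.35 = 1.10280.
Then C/421 = e^1.10280 = 3.01259, giving C = 421 × 3.01259 = 1268.30 ppm.

C ≈ 1268 ppm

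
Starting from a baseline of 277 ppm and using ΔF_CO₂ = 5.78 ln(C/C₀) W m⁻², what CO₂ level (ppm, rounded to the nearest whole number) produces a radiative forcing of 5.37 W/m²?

C ≈ 701 ppm

Set 5.78 ln(C/277) = 5.37, so ln(C/277) = 5.37/5.78 = 0.92907.
Then C/277 = e^0.92907 = 2.53215, giving C = 277 × 2.53215 = 701.41 ppm.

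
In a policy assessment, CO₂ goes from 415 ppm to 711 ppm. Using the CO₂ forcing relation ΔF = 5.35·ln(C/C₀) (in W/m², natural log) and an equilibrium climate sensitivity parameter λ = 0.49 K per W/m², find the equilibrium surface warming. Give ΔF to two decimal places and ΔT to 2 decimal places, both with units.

CO₂: 5.35 × ln(711/415) = 5.35 × ln(1.71325) = 5.35 × 0.53839 = 2.8804 W/m².
ΔT = λ ΔF = 0.49 × 2.88 = 1.4112 K.

ΔF = 2.88 W/m²; ΔT = 1.41 K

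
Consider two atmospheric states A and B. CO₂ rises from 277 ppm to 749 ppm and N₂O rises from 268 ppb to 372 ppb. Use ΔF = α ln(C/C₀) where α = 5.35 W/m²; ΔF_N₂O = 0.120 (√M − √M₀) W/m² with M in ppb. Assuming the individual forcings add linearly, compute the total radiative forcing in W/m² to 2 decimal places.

ΔF = 5.67 W/m²

CO₂: 5.35 × ln(749/277) = 5.35 × ln(2.70397) = 5.35 × 0.99472 = 5.3218 W/m².
N₂O: 0.120 × (√372 − √268) = 0.120 × (19.2873 − 16.3707) = 0.120 × 2.9166 = 0.3500 W/m².
Total ΔF = 5.3218 + 0.3500 = 5.6718 W/m².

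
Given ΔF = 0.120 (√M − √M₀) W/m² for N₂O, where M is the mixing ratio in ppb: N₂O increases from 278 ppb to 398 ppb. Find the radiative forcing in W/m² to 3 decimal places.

ΔF = 0.393 W/m²

N₂O: 0.120 × (√398 − √278) = 0.120 × (19.9499 − 16.6733) = 0.120 × 3.2766 = 0.3932 W/m².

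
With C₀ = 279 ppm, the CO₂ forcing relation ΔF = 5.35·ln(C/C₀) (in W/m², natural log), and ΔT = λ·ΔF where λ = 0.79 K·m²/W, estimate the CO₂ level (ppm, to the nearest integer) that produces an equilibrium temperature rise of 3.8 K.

C ≈ 686 ppm

Required forcing: ΔF = ΔT/λ = 3.8/0.79 = 4.8101 W/m².
Then ln(C/279) = ΔF/5.35 = 4.8101/5.35 = 0.89908.
So C = 279 × e^0.89908 = 279 × 2.45734 = 685.60 ppm.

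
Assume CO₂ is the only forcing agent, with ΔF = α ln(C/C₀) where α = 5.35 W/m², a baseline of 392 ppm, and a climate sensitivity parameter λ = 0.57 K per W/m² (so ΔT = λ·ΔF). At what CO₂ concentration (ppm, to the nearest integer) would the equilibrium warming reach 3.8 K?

Required forcing: ΔF = ΔT/λ = 3.8/0.57 = 6.6667 W/m².
Then ln(C/392) = ΔF/5.35 = 6.6667/5.35 = 1.24611.
So C = 392 × e^1.24611 = 392 × 3.47679 = 1362.90 ppm.

C ≈ 1363 ppm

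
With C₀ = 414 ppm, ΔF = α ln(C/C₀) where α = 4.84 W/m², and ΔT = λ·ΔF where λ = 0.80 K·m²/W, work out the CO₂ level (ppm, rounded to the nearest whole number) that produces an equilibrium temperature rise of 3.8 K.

Required forcing: ΔF = ΔT/λ = 3.8/0.80 = 4.7500 W/m².
Then ln(C/414) = ΔF/4.84 = 4.7500/4.84 = 0.98140.
So C = 414 × e^0.98140 = 414 × 2.66819 = 1104.63 ppm.

C ≈ 1105 ppm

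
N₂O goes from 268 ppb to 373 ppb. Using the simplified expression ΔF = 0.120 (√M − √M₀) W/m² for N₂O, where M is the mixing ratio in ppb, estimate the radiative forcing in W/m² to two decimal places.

N₂O: 0.120 × (√373 − √268) = 0.120 × (19.3132 − 16.3707) = 0.120 × 2.9425 = 0.3531 W/m².

ΔF = 0.35 W/m²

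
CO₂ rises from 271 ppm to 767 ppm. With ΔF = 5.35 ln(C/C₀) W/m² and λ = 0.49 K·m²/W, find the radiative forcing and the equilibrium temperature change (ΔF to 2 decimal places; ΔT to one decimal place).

CO₂: 5.35 × ln(767/271) = 5.35 × ln(2.83026) = 5.35 × 1.04037 = 5.5660 W/m².
ΔT = λ ΔF = 0.49 × 5.57 = 2.7293 K.

ΔF = 5.57 W/m²; ΔT = 2.7 K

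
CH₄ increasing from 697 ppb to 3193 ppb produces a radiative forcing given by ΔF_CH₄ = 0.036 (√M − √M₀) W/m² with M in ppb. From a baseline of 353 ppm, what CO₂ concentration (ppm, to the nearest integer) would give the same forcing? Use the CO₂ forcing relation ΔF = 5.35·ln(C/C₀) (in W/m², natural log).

CH₄ forcing: 0.036 × (√3193 − √697) = 0.036 × (56.5066 − 26.4008) = 0.036 × 30.1058 = 1.08381 W/m².
Set 5.35 ln(C/353) = 1.08381: ln(C/353) = 1.08381/5.35 = 0.20258, so C = 353 × e^0.20258 = 353 × 1.22456 = 432.27 ppm.

C ≈ 432 ppm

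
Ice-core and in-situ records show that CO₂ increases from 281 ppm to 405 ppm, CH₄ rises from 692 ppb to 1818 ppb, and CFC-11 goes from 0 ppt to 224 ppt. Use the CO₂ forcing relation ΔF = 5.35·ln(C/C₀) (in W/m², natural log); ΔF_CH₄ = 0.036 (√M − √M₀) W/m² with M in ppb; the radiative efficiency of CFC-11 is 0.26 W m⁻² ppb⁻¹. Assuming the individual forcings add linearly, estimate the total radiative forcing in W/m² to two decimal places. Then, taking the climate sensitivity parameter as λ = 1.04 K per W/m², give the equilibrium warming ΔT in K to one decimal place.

ΔF = 2.60 W/m²; ΔT = 2.7 K

CO₂: 5.35 × ln(405/281) = 5.35 × ln(1.44128) = 5.35 × 0.36553 = 1.9556 W/m².
CH₄: 0.036 × (√1818 − √692) = 0.036 × (42.6380 − 26.3059) = 0.036 × 16.3321 = 0.5880 W/m².
CFC-11: Δ = 224 − 0 = 224 ppt = 0.224 ppb; ΔF = 0.26 × 0.224 = 0.0582 W/m².
Total ΔF = 1.9556 + 0.5880 + 0.0582 = 2.6018 W/m².
ΔT = λ ΔF = 1.04 × 2.60 = 2.7040 K.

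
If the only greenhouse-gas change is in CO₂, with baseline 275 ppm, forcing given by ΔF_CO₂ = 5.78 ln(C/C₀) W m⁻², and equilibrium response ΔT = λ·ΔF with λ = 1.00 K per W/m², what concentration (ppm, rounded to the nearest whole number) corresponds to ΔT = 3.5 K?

C ≈ 504 ppm

Required forcing: ΔF = ΔT/λ = 3.5/1.00 = 3.5000 W/m².
Then ln(C/275) = ΔF/5.78 = 3.5000/5.78 = 0.60554.
So C = 275 × e^0.60554 = 275 × 1.83224 = 503.87 ppm.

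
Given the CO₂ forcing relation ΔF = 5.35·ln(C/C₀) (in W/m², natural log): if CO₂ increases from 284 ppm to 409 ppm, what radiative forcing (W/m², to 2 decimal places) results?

CO₂: 5.35 × ln(409/284) = 5.35 × ln(1.44014) = 5.35 × 0.36474 = 1.9514 W/m².

ΔF = 1.95 W/m²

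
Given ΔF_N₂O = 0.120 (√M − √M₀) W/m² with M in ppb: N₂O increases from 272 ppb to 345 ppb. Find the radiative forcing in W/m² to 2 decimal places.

N₂O: 0.120 × (√345 − √272) = 0.120 × (18.5742 − 16.4924) = 0.120 × 2.0818 = 0.2498 W/m².

ΔF = 0.25 W/m²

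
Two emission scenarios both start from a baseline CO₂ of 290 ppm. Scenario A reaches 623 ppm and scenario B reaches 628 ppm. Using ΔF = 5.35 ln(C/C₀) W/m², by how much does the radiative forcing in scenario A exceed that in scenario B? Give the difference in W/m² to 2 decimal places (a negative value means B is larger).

ΔF_A = 5.35 ln(623/290) = 5.35 × 0.76467 = 4.0910 W/m².
ΔF_B = 5.35 ln(628/290) = 5.35 × 0.77266 = 4.1337 W/m².
Difference: 4.0910 − 4.1337 = -0.0427 W/m².
(Equivalently, ΔF_A − ΔF_B = 5.35 ln(623/628) = 5.35 × -0.00799 = -0.0427 W/m².)

ΔF_A − ΔF_B = -0.04 W/m²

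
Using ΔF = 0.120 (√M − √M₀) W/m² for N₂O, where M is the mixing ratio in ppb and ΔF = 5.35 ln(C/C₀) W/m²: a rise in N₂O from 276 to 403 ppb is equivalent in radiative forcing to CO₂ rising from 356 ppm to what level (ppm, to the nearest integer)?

N₂O forcing: 0.120 × (√403 − √276) = 0.120 × (20.0749 − 16.6132) = 0.120 × 3.4617 = 0.41540 W/m².
Set 5.35 ln(C/356) = 0.41540: ln(C/356) = 0.41540/5.35 = 0.07764, so C = 356 × e^0.07764 = 356 × 1.08073 = 384.74 ppm.

C ≈ 385 ppm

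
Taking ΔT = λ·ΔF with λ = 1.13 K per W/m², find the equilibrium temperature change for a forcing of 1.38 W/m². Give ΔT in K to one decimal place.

ΔT = λ ΔF = 1.13 × 1.38 = 1.5594 K.

ΔT = 1.6 K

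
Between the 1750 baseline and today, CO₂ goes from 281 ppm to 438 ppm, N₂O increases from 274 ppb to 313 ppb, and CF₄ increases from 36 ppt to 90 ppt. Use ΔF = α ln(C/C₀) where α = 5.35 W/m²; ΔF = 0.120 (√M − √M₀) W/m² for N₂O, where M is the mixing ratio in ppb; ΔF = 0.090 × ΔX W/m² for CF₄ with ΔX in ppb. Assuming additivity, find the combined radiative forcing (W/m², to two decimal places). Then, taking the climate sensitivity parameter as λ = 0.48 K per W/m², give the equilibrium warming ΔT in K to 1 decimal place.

ΔF = 2.52 W/m²; ΔT = 1.2 K

CO₂: 5.35 × ln(438/281) = 5.35 × ln(1.55872) = 5.35 × 0.44386 = 2.3747 W/m².
N₂O: 0.120 × (√313 − √274) = 0.120 × (17.6918 − 16.5529) = 0.120 × 1.1389 = 0.1367 W/m².
CF₄: Δ = 90 − 36 = 54 ppt = 0.054 ppb; ΔF = 0.090 × 0.054 = 0.0049 W/m².
Total ΔF = 2.3747 + 0.1367 + 0.0049 = 2.5163 W/m².
ΔT = λ ΔF = 0.48 × 2.52 = 1.2096 K.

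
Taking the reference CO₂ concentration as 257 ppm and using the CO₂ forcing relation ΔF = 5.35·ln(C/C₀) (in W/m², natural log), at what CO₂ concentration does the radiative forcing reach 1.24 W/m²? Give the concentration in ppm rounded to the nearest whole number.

Set 5.35 ln(C/257) = 1.24, so ln(C/257) = 1.24/5.35 = 0.23178.
Then C/257 = e^0.23178 = 1.26084, giving C = 257 × 1.26084 = 324.04 ppm.

C ≈ 324 ppm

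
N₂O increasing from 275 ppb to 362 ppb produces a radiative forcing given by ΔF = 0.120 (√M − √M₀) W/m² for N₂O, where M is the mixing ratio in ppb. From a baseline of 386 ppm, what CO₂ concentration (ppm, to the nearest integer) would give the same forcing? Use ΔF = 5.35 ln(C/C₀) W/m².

C ≈ 408 ppm

N₂O forcing: 0.120 × (√362 − √275) = 0.120 × (19.0263 − 16.5831) = 0.120 × 2.4432 = 0.29318 W/m².
Set 5.35 ln(C/386) = 0.29318: ln(C/386) = 0.29318/5.35 = 0.05480, so C = 386 × e^0.05480 = 386 × 1.05633 = 407.74 ppm.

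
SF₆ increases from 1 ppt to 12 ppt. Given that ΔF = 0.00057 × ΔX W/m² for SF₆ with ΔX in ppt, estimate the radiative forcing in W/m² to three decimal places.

SF₆: ΔF = 0.00057 × (12 − 1) = 0.00057 × 11 = 0.0063 W/m².

ΔF = 0.006 W/m²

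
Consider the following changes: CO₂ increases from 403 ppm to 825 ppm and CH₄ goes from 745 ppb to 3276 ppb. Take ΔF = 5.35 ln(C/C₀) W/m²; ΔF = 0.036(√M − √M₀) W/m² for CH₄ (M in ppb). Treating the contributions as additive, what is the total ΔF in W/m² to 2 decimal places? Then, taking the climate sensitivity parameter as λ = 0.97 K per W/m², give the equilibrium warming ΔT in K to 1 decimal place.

ΔF = 4.91 W/m²; ΔT = 4.8 K

CO₂: 5.35 × ln(825/403) = 5.35 × ln(2.04715) = 5.35 × 0.71645 = 3.8330 W/m².
CH₄: 0.036 × (√3276 − √745) = 0.036 × (57.2364 − 27.2947) = 0.036 × 29.9417 = 1.0779 W/m².
Total ΔF = 3.8330 + 1.0779 = 4.9109 W/m².
ΔT = λ ΔF = 0.97 × 4.91 = 4.7627 K.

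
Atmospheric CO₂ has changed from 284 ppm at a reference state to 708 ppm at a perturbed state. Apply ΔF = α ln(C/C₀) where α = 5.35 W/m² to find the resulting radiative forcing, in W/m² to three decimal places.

ΔF = 4.887 W/m²

CO₂: 5.35 × ln(708/284) = 5.35 × ln(2.49296) = 5.35 × 0.91347 = 4.8871 W/m².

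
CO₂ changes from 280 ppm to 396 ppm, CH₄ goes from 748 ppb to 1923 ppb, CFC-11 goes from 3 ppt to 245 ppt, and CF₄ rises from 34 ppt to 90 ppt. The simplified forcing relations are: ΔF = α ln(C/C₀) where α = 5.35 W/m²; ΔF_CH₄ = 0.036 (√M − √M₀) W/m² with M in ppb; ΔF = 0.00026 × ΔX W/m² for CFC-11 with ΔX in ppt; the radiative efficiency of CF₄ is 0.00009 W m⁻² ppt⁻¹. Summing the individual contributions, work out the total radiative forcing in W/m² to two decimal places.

CO₂: 5.35 × ln(396/280) = 5.35 × ln(1.41429) = 5.35 × 0.34663 = 1.8545 W/m².
CH₄: 0.036 × (√1923 − √748) = 0.036 × (43.8520 − 27.3496) = 0.036 × 16.5024 = 0.5941 W/m².
CFC-11: ΔF = 0.00026 × (245 − 3) = 0.00026 × 242 = 0.0629 W/m².
CF₄: ΔF = 0.00009 × (90 − 34) = 0.00009 × 56 = 0.0050 W/m².
Total ΔF = 1.8545 + 0.5941 + 0.0629 + 0.0050 = 2.5165 W/m².

ΔF = 2.52 W/m²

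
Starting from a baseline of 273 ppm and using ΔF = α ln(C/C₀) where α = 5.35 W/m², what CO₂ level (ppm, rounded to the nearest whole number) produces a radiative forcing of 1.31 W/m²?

C ≈ 349 ppm

Set 5.35 ln(C/273) = 1.31, so ln(C/273) = 1.31/5.35 = 0.24486.
Then C/273 = e^0.24486 = 1.27744, giving C = 273 × 1.27744 = 348.74 ppm.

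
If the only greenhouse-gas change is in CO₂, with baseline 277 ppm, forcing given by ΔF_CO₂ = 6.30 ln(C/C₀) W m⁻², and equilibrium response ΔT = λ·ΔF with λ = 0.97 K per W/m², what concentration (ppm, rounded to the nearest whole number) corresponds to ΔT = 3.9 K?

Required forcing: ΔF = ΔT/λ = 3.9/0.97 = 4.0206 W/m².
Then ln(C/277) = ΔF/6.30 = 4.0206/6.30 = 0.63819.
So C = 277 × e^0.63819 = 277 × 1.89305 = 524.37 ppm.

C ≈ 524 ppm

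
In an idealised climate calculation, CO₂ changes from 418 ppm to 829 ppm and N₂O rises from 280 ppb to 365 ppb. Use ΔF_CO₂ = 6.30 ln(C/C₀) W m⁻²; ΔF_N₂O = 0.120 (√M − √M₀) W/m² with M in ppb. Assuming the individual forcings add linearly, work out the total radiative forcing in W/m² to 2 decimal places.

ΔF = 4.60 W/m²

CO₂: 6.30 × ln(829/418) = 6.30 × ln(1.98325) = 6.30 × 0.68474 = 4.3139 W/m².
N₂O: 0.120 × (√365 − √280) = 0.120 × (19.1050 − 16.7332) = 0.120 × 2.3718 = 0.2846 W/m².
Total ΔF = 4.3139 + 0.2846 = 4.5985 W/m².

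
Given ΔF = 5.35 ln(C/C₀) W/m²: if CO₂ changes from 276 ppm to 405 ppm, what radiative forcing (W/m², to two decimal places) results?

CO₂: 5.35 × ln(405/276) = 5.35 × ln(1.46739) = 5.35 × 0.38349 = 2.0517 W/m².

ΔF = 2.05 W/m²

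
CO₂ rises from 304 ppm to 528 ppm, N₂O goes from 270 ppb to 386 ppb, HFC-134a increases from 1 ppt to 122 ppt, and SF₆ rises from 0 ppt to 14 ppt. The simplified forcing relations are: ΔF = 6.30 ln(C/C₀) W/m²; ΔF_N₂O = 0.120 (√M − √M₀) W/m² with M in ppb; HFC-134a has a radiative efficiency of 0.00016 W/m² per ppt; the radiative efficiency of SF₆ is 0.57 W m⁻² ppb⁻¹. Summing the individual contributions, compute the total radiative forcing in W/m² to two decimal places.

CO₂: 6.30 × ln(528/304) = 6.30 × ln(1.73684) = 6.30 × 0.55207 = 3.4780 W/m².
N₂O: 0.120 × (√386 − √270) = 0.120 × (19.6469 − 16.4317) = 0.120 × 3.2152 = 0.3858 W/m².
HFC-134a: ΔF = 0.00016 × (122 − 1) = 0.00016 × 121 = 0.0194 W/m².
SF₆: Δ = 14 − 0 = 14 ppt = 0.014 ppb; ΔF = 0.57 × 0.014 = 0.0080 W/m².
Total ΔF = 3.4780 + 0.3858 + 0.0194 + 0.0080 = 3.8912 W/m².

ΔF = 3.89 W/m²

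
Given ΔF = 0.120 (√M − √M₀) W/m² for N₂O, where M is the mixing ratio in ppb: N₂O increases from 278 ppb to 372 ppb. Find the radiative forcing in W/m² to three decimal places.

N₂O: 0.120 × (√372 − √278) = 0.120 × (19.2873 − 16.6733) = 0.120 × 2.6140 = 0.3137 W/m².

ΔF = 0.314 W/m²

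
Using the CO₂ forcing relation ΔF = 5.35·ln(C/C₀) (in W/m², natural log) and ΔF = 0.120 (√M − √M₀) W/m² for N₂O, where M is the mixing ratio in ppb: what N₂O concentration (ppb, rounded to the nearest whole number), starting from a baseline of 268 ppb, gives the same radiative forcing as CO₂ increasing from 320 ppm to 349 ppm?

CO₂ forcing: 5.35 × ln(349/320) = 5.35 × 0.086751 = 0.46412 W/m².
Set 0.120(√M − √268) = 0.46412: √M = 0.46412/0.120 + √268 = 3.8677 + 16.3707 = 20.2384.
M = (20.2384)² = 409.59 ppb.

M ≈ 410 ppb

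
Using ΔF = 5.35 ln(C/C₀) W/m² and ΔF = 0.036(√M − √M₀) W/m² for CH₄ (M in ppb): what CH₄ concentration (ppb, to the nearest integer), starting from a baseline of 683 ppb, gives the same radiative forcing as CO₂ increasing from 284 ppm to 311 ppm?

CO₂ forcing: 5.35 × ln(311/284) = 5.35 × 0.090819 = 0.48588 W/m².
Set 0.036(√M − √683) = 0.48588: √M = 0.48588/0.036 + √683 = 13.4967 + 26.1343 = 39.6310.
M = (39.6310)² = 1570.62 ppb.

M ≈ 1571 ppb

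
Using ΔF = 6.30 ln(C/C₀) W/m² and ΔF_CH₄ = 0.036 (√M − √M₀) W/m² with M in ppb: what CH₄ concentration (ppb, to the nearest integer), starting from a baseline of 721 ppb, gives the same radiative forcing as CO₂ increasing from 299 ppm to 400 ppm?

CO₂ forcing: 6.30 × ln(400/299) = 6.30 × 0.291021 = 1.83343 W/m².
Set 0.036(√M − √721) = 1.83343: √M = 1.83343/0.036 + √721 = 50.9286 + 26.8514 = 77.7800.
M = (77.7800)² = 6049.73 ppb.

M ≈ 6050 ppb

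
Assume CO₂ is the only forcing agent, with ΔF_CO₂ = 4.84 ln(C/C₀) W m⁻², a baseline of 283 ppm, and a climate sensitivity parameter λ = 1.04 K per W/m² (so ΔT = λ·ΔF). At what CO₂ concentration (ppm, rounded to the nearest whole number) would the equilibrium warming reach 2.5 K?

C ≈ 465 ppm

Required forcing: ΔF = ΔT/λ = 2.5/1.04 = 2.4038 W/m².
Then ln(C/283) = ΔF/4.84 = 2.4038/4.84 = 0.49665.
So C = 283 × e^0.49665 = 283 × 1.64321 = 465.03 ppm.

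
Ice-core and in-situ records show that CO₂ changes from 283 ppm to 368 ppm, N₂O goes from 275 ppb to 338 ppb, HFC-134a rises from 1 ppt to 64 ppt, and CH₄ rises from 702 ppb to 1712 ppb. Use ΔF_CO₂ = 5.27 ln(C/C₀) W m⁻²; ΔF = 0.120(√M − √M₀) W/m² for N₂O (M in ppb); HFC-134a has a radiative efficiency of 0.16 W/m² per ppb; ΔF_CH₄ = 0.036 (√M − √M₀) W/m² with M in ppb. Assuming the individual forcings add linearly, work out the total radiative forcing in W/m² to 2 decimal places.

CO₂: 5.27 × ln(368/283) = 5.27 × ln(1.30035) = 5.27 × 0.26263 = 1.3841 W/m².
N₂O: 0.120 × (√338 − √275) = 0.120 × (18.3848 − 16.5831) = 0.120 × 1.8017 = 0.2162 W/m².
HFC-134a: Δ = 64 − 1 = 63 ppt = 0.063 ppb; ΔF = 0.16 × 0.063 = 0.0101 W/m².
CH₄: 0.036 × (√1712 − √702) = 0.036 × (41.3763 − 26.4953) = 0.036 × 14.8810 = 0.5357 W/m².
Total ΔF = 1.3841 + 0.2162 + 0.0101 + 0.5357 = 2.1461 W/m².

ΔF = 2.15 W/m²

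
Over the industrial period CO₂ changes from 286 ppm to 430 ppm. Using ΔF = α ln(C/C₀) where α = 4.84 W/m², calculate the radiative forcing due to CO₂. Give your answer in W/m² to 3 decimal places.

CO₂: 4.84 × ln(430/286) = 4.84 × ln(1.50350) = 4.84 × 0.40780 = 1.9738 W/m².

ΔF = 1.974 W/m²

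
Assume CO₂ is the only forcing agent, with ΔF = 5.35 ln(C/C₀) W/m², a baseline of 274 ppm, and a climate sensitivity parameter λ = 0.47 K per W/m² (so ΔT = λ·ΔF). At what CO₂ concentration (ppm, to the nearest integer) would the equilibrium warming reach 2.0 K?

C ≈ 607 ppm

Required forcing: ΔF = ΔT/λ = 2.0/0.47 = 4.2553 W/m².
Then ln(C/274) = ΔF/5.35 = 4.2553/5.35 = 0.79538.
So C = 274 × e^0.79538 = 274 × 2.21528 = 606.99 ppm.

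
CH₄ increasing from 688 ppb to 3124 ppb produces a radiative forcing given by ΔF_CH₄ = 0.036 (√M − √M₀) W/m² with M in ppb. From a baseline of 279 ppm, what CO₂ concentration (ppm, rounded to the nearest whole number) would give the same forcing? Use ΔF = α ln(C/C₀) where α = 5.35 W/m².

C ≈ 341 ppm

CH₄ forcing: 0.036 × (√3124 − √688) = 0.036 × (55.8928 − 26.2298) = 0.036 × 29.6630 = 1.06787 W/m².
Set 5.35 ln(C/279) = 1.06787: ln(C/279) = 1.06787/5.35 = 0.19960, so C = 279 × e^0.19960 = 279 × 1.22091 = 340.63 ppm.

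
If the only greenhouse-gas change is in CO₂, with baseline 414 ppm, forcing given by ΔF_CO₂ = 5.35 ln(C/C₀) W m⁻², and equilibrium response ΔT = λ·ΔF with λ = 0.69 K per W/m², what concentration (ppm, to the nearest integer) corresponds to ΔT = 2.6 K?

Required forcing: ΔF = ΔT/λ = 2.6/0.69 = 3.7681 W/m².
Then ln(C/414) = ΔF/5.35 = 3.7681/5.35 = 0.70432.
So C = 414 × e^0.70432 = 414 × 2.02247 = 837.30 ppm.

C ≈ 837 ppm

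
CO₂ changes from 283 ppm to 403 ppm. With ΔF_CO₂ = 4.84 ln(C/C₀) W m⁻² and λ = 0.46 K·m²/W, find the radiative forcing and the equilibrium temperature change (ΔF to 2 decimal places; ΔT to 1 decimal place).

ΔF = 1.71 W/m²; ΔT = 0.8 K

CO₂: 4.84 × ln(403/283) = 4.84 × ln(1.42403) = 4.84 × 0.35349 = 1.7109 W/m².
ΔT = λ ΔF = 0.46 × 1.71 = 0.7866 K.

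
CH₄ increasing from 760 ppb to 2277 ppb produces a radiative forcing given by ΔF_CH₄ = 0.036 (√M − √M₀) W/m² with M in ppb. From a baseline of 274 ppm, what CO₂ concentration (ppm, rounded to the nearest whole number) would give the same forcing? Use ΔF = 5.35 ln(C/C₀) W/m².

CH₄ forcing: 0.036 × (√2277 − √760) = 0.036 × (47.7179 − 27.5681) = 0.036 × 20.1498 = 0.72539 W/m².
Set 5.35 ln(C/274) = 0.72539: ln(C/274) = 0.72539/5.35 = 0.13559, so C = 274 × e^0.13559 = 274 × 1.14521 = 313.79 ppm.

C ≈ 314 ppm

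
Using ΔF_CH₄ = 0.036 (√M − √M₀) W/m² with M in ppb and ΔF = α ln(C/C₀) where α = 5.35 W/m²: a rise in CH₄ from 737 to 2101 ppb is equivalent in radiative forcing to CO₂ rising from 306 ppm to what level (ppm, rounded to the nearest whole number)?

C ≈ 347 ppm

CH₄ forcing: 0.036 × (√2101 − √737) = 0.036 × (45.8367 − 27.1477) = 0.036 × 18.6890 = 0.67280 W/m².
Set 5.35 ln(C/306) = 0.67280: ln(C/306) = 0.67280/5.35 = 0.12576, so C = 306 × e^0.12576 = 306 × 1.13401 = 347.01 ppm.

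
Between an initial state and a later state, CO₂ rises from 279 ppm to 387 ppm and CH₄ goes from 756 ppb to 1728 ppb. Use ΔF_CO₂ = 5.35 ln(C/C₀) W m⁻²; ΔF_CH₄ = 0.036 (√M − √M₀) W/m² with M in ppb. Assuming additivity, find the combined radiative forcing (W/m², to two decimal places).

ΔF = 2.26 W/m²

CO₂: 5.35 × ln(387/279) = 5.35 × ln(1.38710) = 5.35 × 0.32722 = 1.7506 W/m².
CH₄: 0.036 × (√1728 − √756) = 0.036 × (41.5692 − 27.4955) = 0.036 × 14.0737 = 0.5067 W/m².
Total ΔF = 1.7506 + 0.5067 = 2.2573 W/m².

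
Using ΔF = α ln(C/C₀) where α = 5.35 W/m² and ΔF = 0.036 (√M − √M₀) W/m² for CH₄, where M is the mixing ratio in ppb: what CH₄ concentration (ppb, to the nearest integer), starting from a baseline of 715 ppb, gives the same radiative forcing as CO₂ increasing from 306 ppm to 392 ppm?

M ≈ 4038 ppb

CO₂ forcing: 5.35 × ln(392/306) = 5.35 × 0.247677 = 1.32507 W/m².
Set 0.036(√M − √715) = 1.32507: √M = 1.32507/0.036 + √715 = 36.8075 + 26.7395 = 63.5470.
M = (63.5470)² = 4038.22 ppb.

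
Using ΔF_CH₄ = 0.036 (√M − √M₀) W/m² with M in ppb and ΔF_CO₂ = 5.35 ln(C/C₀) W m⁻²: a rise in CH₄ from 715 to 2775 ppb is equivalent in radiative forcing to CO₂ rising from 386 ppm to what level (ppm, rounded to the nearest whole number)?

CH₄ forcing: 0.036 × (√2775 − √715) = 0.036 × (52.6783 − 26.7395) = 0.036 × 25.9388 = 0.93380 W/m².
Set 5.35 ln(C/386) = 0.93380: ln(C/386) = 0.93380/5.35 = 0.17454, so C = 386 × e^0.17454 = 386 × 1.19070 = 459.61 ppm.

C ≈ 460 ppm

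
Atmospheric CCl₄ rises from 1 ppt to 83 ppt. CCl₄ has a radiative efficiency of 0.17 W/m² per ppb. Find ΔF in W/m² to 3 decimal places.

CCl₄: Δ = 83 − 1 = 82 ppt = 0.082 ppb; ΔF = 0.17 × 0.082 = 0.0139 W/m².

ΔF = 0.014 W/m²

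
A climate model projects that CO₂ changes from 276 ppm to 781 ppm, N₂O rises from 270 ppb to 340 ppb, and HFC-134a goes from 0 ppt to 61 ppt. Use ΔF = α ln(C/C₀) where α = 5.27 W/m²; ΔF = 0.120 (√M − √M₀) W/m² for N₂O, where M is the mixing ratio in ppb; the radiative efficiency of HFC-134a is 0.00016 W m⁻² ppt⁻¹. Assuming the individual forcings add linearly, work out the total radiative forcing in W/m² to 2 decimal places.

ΔF = 5.73 W/m²

CO₂: 5.27 × ln(781/276) = 5.27 × ln(2.82971) = 5.27 × 1.04017 = 5.4817 W/m².
N₂O: 0.120 × (√340 − √270) = 0.120 × (18.4391 − 16.4317) = 0.120 × 2.0074 = 0.2409 W/m².
HFC-134a: ΔF = 0.00016 × (61 − 0) = 0.00016 × 61 = 0.0098 W/m².
Total ΔF = 5.4817 + 0.2409 + 0.0098 = 5.7324 W/m².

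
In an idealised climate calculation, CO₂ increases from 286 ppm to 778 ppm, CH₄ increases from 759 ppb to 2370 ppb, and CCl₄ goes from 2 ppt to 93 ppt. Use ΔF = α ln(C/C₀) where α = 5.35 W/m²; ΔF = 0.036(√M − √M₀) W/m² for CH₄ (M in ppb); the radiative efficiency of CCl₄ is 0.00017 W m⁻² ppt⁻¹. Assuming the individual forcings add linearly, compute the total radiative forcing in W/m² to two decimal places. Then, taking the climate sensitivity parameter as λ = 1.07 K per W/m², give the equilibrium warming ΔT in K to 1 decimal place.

CO₂: 5.35 × ln(778/286) = 5.35 × ln(2.72028) = 5.35 × 1.00073 = 5.3539 W/m².
CH₄: 0.036 × (√2370 − √759) = 0.036 × (48.6826 − 27.5500) = 0.036 × 21.1326 = 0.7608 W/m².
CCl₄: ΔF = 0.00017 × (93 − 2) = 0.00017 × 91 = 0.0155 W/m².
Total ΔF = 5.3539 + 0.7608 + 0.0155 = 6.1302 W/m².
ΔT = λ ΔF = 1.07 × 6.13 = 6.5591 K.

ΔF = 6.13 W/m²; ΔT = 6.6 K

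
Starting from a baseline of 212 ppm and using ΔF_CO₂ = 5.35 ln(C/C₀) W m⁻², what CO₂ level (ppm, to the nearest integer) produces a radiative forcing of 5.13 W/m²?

C ≈ 553 ppm

Set 5.35 ln(C/212) = 5.13, so ln(C/212) = 5.13/5.35 = 0.95888.
Then C/212 = e^0.95888 = 2.60877, giving C = 212 × 2.60877 = 553.06 ppm.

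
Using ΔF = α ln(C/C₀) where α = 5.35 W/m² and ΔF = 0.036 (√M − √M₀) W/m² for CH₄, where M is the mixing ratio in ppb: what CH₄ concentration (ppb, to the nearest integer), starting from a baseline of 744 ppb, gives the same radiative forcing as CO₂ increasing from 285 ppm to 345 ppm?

CO₂ forcing: 5.35 × ln(345/285) = 5.35 × 0.191055 = 1.02214 W/m².
Set 0.036(√M − √744) = 1.02214: √M = 1.02214/0.036 + √744 = 28.3928 + 27.2764 = 55.6692.
M = (55.6692)² = 3099.06 ppb.

M ≈ 3099 ppb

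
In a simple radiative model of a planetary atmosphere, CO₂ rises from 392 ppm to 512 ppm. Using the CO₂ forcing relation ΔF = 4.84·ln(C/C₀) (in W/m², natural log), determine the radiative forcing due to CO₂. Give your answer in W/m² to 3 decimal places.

ΔF = 1.293 W/m²

CO₂: 4.84 × ln(512/392) = 4.84 × ln(1.30612) = 4.84 × 0.26706 = 1.2926 W/m².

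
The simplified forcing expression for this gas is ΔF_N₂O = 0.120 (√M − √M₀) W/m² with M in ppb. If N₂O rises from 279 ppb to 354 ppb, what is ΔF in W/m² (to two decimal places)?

N₂O: 0.120 × (√354 − √279) = 0.120 × (18.8149 − 16.7033) = 0.120 × 2.1116 = 0.2534 W/m².

ΔF = 0.25 W/m²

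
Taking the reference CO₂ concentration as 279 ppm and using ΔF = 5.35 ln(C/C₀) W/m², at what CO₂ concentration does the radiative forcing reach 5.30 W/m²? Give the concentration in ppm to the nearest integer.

C ≈ 751 ppm

Set 5.35 ln(C/279) = 5.30, so ln(C/279) = 5.30/5.35 = 0.99065.
Then C/279 = e^0.99065 = 2.69298, giving C = 279 × 2.69298 = 751.34 ppm.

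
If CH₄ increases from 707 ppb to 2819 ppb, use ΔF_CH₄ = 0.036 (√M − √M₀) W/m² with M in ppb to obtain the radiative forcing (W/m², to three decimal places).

CH₄: 0.036 × (√2819 − √707) = 0.036 × (53.0943 − 26.5895) = 0.036 × 26.5048 = 0.9542 W/m².

ΔF = 0.954 W/m²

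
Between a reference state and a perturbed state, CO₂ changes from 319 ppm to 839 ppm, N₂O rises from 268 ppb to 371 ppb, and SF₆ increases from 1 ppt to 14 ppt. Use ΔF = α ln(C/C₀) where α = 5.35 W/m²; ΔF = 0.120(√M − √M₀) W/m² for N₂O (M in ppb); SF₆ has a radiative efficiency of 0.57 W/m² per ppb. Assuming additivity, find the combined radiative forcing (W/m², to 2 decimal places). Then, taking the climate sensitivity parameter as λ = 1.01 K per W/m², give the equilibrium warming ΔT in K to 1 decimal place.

CO₂: 5.35 × ln(839/319) = 5.35 × ln(2.63009) = 5.35 × 0.96702 = 5.1736 W/m².
N₂O: 0.120 × (√371 − √268) = 0.120 × (19.2614 − 16.3707) = 0.120 × 2.8907 = 0.3469 W/m².
SF₆: Δ = 14 − 1 = 13 ppt = 0.013 ppb; ΔF = 0.57 × 0.013 = 0.0074 W/m².
Total ΔF = 5.1736 + 0.3469 + 0.0074 = 5.5279 W/m².
ΔT = λ ΔF = 1.01 × 5.53 = 5.5853 K.

ΔF = 5.53 W/m²; ΔT = 5.6 K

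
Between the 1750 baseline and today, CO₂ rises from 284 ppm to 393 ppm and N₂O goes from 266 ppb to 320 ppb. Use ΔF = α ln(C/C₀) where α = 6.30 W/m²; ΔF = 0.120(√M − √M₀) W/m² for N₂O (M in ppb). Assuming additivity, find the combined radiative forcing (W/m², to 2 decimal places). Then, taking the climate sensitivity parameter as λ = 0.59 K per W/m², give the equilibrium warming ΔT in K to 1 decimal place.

CO₂: 6.30 × ln(393/284) = 6.30 × ln(1.38380) = 6.30 × 0.32483 = 2.0464 W/m².
N₂O: 0.120 × (√320 − √266) = 0.120 × (17.8885 − 16.3095) = 0.120 × 1.5790 = 0.1895 W/m².
Total ΔF = 2.0464 + 0.1895 = 2.2359 W/m².
ΔT = λ ΔF = 0.59 × 2.24 = 1.3216 K.

ΔF = 2.24 W/m²; ΔT = 1.3 K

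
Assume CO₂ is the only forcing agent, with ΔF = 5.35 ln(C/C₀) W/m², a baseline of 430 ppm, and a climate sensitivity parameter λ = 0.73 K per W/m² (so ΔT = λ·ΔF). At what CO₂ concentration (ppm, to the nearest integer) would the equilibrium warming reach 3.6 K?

Required forcing: ΔF = ΔT/λ = 3.6/0.73 = 4.9315 W/m².
Then ln(C/430) = ΔF/5.35 = 4.9315/5.35 = 0.92178.
So C = 430 × e^0.92178 = 430 × 2.51376 = 1080.92 ppm.

C ≈ 1081 ppm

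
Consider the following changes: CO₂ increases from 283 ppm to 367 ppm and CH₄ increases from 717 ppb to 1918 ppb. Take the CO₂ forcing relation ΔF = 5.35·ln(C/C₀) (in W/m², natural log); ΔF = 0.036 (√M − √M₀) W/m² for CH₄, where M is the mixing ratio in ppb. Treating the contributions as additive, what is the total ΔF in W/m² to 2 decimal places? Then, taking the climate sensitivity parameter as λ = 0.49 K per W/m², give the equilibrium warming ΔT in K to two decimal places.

CO₂: 5.35 × ln(367/283) = 5.35 × ln(1.29682) = 5.35 × 0.25992 = 1.3906 W/m².
CH₄: 0.036 × (√1918 − √717) = 0.036 × (43.7950 − 26.7769) = 0.036 × 17.0181 = 0.6127 W/m².
Total ΔF = 1.3906 + 0.6127 = 2.0033 W/m².
ΔT = λ ΔF = 0.49 × 2.00 = 0.9800 K.

ΔF = 2.00 W/m²; ΔT = 0.98 K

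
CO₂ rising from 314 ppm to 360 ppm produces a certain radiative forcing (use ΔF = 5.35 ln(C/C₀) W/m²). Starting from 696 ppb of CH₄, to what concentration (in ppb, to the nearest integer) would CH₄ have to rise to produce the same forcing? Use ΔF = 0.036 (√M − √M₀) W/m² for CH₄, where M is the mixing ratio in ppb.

CO₂ forcing: 5.35 × ln(360/314) = 5.35 × 0.136711 = 0.73140 W/m².
Set 0.036(√M − √696) = 0.73140: √M = 0.73140/0.036 + √696 = 20.3167 + 26.3818 = 46.6985.
M = (46.6985)² = 2180.75 ppb.

M ≈ 2181 ppb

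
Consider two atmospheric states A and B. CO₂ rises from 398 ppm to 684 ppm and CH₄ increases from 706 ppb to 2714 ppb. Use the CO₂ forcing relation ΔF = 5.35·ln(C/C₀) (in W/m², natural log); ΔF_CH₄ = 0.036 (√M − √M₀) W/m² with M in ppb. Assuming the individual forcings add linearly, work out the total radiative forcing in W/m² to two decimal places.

CO₂: 5.35 × ln(684/398) = 5.35 × ln(1.71859) = 5.35 × 0.54150 = 2.8970 W/m².
CH₄: 0.036 × (√2714 − √706) = 0.036 × (52.0961 − 26.5707) = 0.036 × 25.5254 = 0.9189 W/m².
Total ΔF = 2.8970 + 0.9189 = 3.8159 W/m².

ΔF = 3.82 W/m²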